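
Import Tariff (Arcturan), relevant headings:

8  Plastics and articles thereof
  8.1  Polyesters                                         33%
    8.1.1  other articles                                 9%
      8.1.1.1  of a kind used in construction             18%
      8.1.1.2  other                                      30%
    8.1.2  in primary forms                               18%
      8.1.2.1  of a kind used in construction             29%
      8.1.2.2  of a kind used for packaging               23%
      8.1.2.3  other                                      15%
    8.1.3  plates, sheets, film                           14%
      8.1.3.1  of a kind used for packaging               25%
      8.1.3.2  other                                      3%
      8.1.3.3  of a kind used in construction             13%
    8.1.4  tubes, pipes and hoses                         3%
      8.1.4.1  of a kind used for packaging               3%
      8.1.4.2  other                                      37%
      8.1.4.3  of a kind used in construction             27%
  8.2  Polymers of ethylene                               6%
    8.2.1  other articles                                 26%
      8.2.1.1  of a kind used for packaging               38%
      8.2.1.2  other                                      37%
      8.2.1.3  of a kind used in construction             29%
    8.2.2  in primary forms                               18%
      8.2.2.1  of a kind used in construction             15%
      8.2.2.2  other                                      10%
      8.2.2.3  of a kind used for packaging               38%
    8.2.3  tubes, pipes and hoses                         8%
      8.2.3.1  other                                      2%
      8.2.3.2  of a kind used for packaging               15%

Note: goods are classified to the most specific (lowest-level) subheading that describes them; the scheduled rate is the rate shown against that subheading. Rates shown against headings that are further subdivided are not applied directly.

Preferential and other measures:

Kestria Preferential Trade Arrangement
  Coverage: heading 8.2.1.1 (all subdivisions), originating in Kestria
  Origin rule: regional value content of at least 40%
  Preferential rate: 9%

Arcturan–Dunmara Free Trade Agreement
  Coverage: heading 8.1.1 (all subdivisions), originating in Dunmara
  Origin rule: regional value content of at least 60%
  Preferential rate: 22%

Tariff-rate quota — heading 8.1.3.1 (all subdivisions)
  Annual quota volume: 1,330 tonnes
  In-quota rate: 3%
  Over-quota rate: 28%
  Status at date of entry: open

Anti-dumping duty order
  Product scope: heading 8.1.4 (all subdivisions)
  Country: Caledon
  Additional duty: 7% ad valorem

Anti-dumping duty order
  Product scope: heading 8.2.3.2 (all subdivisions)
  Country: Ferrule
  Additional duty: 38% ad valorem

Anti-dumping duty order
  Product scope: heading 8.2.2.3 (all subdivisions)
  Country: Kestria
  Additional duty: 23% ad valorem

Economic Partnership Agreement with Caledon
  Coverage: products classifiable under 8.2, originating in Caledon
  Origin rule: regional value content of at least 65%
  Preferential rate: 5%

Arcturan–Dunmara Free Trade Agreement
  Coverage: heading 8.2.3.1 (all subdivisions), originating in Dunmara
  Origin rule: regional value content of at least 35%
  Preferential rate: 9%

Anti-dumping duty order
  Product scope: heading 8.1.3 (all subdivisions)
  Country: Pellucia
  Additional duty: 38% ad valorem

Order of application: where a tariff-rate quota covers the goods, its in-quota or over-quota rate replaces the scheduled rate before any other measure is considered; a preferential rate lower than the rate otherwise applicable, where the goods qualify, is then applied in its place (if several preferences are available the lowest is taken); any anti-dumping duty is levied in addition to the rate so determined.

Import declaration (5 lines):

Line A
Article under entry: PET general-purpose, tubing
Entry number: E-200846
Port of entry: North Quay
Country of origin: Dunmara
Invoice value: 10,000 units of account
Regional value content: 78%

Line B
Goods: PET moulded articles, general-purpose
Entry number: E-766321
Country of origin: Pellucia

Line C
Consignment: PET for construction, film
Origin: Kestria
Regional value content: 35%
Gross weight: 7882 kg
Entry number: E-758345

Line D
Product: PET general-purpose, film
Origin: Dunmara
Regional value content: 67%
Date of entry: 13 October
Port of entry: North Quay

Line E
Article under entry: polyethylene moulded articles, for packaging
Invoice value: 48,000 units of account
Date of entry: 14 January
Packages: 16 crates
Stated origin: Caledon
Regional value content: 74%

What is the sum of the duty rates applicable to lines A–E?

88%

Line A: PET → 8.1; tubing → 8.1.4; general-purpose → 8.1.4.2. Scheduled 37%. Dunmara agreement on 8.1.1: 8.1.4.2 not covered; Dunmara agreement on 8.2.3.1: 8.1.4.2 not covered. → 37%.
Line B: PET → 8.1; moulded articles → 8.1.1; general-purpose → 8.1.1.2. Scheduled 30%. No special measure applies. → 30%.
Line C: PET → 8.1; film → 8.1.3; for construction → 8.1.3.3. Scheduled 13%. Kestria agreement on 8.2.1.1: 8.1.3.3 not covered. → 13%.
Line D: PET → 8.1; film → 8.1.3; general-purpose → 8.1.3.2. Scheduled 3%. Dunmara agreement on 8.1.1: 8.1.3.2 not covered; Dunmara agreement on 8.2.3.1: 8.1.3.2 not covered. → 3%.
Line E: polyethylene → 8.2; moulded articles → 8.2.1; for packaging → 8.2.1.1. Scheduled 38%. Caledon agreement on 8.2: RVC ≥ 65% → 5% available; preferential 5%. → 5%.
Sum: 37% + 30% + 13% + 3% + 5% = 88%.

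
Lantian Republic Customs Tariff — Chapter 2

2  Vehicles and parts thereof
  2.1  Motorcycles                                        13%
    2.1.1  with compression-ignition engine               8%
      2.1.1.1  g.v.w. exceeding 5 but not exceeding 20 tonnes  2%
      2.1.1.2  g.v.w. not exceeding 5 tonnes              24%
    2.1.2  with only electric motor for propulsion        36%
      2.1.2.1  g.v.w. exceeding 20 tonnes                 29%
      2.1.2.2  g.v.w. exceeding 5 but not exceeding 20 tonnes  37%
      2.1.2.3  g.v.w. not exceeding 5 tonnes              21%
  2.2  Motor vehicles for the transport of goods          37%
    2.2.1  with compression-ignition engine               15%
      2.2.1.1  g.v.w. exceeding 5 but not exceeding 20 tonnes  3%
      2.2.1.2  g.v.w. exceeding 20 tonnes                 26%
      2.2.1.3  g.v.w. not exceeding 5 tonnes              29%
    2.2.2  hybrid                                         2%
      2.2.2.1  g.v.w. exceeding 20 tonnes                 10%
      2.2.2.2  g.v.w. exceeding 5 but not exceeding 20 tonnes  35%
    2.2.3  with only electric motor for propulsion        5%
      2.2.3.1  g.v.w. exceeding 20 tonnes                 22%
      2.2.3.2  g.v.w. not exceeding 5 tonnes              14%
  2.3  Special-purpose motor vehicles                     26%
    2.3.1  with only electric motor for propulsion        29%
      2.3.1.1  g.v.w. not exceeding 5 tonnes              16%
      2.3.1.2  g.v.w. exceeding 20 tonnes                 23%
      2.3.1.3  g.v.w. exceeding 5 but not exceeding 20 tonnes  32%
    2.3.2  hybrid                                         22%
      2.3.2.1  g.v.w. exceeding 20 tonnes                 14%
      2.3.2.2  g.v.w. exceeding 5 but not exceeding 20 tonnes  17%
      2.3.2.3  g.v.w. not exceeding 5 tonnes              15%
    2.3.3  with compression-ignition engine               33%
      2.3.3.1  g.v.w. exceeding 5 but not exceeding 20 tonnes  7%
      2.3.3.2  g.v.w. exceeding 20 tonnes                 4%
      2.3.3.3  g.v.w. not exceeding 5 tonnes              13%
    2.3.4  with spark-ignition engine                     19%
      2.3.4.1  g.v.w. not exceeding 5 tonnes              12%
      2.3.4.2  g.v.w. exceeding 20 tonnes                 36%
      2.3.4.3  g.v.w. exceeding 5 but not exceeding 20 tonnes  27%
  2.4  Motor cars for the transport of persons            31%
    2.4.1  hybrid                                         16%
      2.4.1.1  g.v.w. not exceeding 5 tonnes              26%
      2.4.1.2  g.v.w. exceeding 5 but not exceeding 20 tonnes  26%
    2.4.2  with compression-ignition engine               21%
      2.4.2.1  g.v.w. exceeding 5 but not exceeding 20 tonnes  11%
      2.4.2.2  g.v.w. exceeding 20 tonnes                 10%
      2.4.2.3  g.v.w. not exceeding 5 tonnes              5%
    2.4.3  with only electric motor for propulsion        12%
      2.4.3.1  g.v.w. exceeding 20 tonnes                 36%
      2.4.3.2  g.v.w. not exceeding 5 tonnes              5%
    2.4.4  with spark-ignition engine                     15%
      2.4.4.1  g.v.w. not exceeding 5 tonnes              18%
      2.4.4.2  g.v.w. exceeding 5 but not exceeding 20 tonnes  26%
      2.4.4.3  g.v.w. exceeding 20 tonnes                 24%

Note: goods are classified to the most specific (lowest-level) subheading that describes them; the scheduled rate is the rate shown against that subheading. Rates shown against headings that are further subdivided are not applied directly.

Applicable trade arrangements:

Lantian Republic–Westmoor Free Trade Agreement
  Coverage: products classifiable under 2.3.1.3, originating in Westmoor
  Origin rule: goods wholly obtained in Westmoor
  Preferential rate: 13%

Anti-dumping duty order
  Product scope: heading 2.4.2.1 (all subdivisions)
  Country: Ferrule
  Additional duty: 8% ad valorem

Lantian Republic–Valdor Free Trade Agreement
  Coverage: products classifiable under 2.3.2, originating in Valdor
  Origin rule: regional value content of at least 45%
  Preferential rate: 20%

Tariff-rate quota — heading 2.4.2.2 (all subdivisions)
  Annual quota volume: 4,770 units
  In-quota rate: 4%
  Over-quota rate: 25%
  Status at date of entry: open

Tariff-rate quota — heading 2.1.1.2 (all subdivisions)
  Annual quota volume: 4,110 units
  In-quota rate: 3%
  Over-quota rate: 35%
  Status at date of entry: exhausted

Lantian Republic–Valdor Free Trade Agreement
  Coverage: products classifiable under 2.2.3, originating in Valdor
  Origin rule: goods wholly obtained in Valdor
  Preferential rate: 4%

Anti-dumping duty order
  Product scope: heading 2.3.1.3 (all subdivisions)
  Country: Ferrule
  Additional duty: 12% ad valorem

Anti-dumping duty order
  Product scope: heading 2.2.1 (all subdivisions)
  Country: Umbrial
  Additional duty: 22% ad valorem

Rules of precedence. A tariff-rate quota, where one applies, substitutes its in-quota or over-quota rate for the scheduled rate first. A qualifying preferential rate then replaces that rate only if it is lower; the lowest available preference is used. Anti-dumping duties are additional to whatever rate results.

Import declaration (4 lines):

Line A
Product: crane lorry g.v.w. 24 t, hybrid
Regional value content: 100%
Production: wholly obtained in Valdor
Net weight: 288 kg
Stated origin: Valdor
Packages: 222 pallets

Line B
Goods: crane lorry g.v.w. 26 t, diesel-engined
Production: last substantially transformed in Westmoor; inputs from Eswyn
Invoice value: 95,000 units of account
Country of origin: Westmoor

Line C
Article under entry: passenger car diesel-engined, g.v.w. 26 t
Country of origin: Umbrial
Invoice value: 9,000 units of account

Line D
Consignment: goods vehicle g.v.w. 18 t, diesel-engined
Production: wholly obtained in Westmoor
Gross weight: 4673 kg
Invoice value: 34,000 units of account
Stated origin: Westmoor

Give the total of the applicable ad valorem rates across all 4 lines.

Line A: crane lorry → 2.3; hybrid → 2.3.2; g.v.w. 24 t → 2.3.2.1. Scheduled 14%. Valdor agreement on 2.3.2: RVC ≥ 45% → 20% available; Valdor agreement on 2.2.3: 2.3.2.1 not covered; preference 20% not lower than 14% → no reduction. → 14%.
Line B: crane lorry → 2.3; diesel-engined → 2.3.3; g.v.w. 26 t → 2.3.3.2. Scheduled 4%. Westmoor agreement on 2.3.1.3: 2.3.3.2 not covered. → 4%.
Line C: passenger car → 2.4; diesel-engined → 2.4.2; g.v.w. 26 t → 2.4.2.2. Scheduled 10%. quota on 2.4.2.2 open → in-quota 4%. → 4%.
Line D: goods vehicle → 2.2; diesel-engined → 2.2.1; g.v.w. 18 t → 2.2.1.1. Scheduled 3%. Westmoor agreement on 2.3.1.3: 2.2.1.1 not covered. → 3%.
Sum: 14% + 4% + 4% + 3% = 25%.

25%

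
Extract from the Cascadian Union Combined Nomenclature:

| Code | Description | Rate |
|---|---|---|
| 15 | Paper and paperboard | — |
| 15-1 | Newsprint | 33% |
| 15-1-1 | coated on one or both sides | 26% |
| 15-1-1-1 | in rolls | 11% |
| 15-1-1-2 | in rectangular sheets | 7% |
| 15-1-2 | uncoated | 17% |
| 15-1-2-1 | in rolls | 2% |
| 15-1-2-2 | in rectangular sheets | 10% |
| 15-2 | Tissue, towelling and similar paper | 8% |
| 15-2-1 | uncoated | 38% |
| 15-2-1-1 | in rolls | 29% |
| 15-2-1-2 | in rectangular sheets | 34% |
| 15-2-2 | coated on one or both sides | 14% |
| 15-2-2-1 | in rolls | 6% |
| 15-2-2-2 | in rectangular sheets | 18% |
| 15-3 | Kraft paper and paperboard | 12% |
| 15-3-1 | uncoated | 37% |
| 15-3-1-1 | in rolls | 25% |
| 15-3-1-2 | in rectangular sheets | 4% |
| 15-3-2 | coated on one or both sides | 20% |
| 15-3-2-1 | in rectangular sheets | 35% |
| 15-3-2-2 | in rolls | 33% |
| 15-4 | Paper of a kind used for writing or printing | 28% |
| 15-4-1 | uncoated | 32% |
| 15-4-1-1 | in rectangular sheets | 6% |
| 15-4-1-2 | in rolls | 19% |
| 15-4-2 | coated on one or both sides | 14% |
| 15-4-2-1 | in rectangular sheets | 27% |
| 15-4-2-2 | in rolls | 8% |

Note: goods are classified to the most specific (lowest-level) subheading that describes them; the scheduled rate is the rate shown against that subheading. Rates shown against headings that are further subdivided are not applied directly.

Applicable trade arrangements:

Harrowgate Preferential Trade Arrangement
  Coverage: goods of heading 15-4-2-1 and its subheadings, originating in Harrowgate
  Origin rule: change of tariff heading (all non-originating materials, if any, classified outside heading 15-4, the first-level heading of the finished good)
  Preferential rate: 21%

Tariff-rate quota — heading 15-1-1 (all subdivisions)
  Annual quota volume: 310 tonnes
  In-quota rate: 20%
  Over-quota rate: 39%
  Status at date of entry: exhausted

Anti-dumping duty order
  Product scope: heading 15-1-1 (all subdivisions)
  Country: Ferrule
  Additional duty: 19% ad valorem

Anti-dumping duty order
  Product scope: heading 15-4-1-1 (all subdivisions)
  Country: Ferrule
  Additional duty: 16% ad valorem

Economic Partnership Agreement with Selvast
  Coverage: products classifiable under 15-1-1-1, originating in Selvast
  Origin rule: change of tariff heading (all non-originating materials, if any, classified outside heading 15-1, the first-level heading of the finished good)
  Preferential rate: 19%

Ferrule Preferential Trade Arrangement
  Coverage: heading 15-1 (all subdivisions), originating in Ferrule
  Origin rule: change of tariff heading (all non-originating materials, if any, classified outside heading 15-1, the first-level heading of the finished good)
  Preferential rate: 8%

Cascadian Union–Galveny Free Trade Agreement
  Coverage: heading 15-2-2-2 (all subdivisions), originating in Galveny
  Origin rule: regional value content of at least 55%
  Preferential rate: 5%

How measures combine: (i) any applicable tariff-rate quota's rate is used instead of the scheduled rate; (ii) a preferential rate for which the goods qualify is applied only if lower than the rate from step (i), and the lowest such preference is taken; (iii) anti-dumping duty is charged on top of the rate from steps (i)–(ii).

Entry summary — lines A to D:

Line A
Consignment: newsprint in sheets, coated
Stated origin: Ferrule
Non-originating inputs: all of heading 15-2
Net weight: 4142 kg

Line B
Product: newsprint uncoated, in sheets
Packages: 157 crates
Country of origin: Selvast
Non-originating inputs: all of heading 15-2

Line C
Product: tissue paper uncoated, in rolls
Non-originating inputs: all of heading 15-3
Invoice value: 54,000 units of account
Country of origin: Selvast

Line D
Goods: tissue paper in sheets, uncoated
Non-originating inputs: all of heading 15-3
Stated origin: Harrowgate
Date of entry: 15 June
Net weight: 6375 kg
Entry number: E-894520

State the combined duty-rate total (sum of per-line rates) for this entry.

100%

Line A: newsprint → 15-1; coated → 15-1-1; in sheets → 15-1-1-2. Scheduled 7%. quota on 15-1-1 exhausted → over-quota 39%; Ferrule agreement on 15-1: CTH met → 8% available; preferential 8%; anti-dumping (Ferrule, 15-1-1): +19%; total 8% + 19% = 27%. → 27%.
Line B: newsprint → 15-1; uncoated → 15-1-2; in sheets → 15-1-2-2. Scheduled 10%. Selvast agreement on 15-1-1-1: 15-1-2-2 not covered. → 10%.
Line C: tissue paper → 15-2; uncoated → 15-2-1; in rolls → 15-2-1-1. Scheduled 29%. Selvast agreement on 15-1-1-1: 15-2-1-1 not covered. → 29%.
Line D: tissue paper → 15-2; uncoated → 15-2-1; in sheets → 15-2-1-2. Scheduled 34%. Harrowgate agreement on 15-4-2-1: 15-2-1-2 not covered. → 34%.
Sum: 27% + 10% + 29% + 34% = 100%.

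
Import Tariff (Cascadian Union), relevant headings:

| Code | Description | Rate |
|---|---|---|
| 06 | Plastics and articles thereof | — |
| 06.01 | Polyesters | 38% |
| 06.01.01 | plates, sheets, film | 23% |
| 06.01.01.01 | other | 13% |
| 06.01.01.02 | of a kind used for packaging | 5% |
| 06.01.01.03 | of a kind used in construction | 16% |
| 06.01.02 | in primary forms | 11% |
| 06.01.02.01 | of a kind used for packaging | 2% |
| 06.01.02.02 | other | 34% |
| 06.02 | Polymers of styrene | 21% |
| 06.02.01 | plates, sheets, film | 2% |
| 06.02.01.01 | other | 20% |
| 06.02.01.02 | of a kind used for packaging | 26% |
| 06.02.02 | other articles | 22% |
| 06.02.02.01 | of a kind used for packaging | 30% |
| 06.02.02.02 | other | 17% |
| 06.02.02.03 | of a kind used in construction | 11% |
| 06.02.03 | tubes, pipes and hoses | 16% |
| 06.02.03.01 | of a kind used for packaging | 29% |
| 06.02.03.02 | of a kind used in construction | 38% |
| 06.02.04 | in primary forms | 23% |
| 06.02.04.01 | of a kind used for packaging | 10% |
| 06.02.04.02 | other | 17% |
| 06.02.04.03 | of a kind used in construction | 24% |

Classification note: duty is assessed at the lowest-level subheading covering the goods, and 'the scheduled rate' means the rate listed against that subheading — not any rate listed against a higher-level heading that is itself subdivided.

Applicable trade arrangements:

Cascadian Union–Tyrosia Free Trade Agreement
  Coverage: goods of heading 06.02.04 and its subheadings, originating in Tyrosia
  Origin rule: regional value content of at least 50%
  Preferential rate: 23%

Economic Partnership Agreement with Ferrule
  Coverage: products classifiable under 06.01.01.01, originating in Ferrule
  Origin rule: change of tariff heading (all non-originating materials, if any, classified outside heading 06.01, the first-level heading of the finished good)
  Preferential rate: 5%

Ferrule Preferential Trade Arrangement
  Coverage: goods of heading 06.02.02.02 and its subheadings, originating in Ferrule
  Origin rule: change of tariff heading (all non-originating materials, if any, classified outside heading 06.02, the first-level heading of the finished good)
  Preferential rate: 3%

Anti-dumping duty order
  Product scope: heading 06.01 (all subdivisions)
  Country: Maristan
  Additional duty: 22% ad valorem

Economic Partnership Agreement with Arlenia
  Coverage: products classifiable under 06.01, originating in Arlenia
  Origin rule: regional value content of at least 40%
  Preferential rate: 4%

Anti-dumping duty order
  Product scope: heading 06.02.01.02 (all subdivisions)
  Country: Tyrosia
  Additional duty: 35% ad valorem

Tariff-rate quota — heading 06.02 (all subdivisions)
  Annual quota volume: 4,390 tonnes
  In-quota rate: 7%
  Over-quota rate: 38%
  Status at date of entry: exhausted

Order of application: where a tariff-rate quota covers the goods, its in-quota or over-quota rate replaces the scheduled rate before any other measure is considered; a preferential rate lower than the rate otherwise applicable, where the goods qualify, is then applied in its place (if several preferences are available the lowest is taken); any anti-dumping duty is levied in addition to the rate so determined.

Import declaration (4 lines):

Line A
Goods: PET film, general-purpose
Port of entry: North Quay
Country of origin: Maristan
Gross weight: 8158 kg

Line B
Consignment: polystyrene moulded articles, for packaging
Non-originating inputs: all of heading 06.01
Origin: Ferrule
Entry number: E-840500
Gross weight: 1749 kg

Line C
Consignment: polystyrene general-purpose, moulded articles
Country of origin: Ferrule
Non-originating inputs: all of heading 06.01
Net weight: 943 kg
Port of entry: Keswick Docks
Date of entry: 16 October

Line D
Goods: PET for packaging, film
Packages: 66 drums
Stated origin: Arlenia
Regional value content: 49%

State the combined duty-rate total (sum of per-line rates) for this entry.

80%

Line A: PET → 06.01; film → 06.01.01; general-purpose → 06.01.01.01. Scheduled 13%. anti-dumping (Maristan, 06.01): +22%; total 13% + 22% = 35%. → 35%.
Line B: polystyrene → 06.02; moulded articles → 06.02.02; for packaging → 06.02.02.01. Scheduled 30%. quota on 06.02 exhausted → over-quota 38%; Ferrule agreement on 06.01.01.01: 06.02.02.01 not covered; Ferrule agreement on 06.02.02.02: 06.02.02.01 not covered. → 38%.
Line C: polystyrene → 06.02; moulded articles → 06.02.02; general-purpose → 06.02.02.02. Scheduled 17%. quota on 06.02 exhausted → over-quota 38%; Ferrule agreement on 06.01.01.01: 06.02.02.02 not covered; Ferrule agreement on 06.02.02.02: CTH met → 3% available; preferential 3%. → 3%.
Line D: PET → 06.01; film → 06.01.01; for packaging → 06.01.01.02. Scheduled 5%. Arlenia agreement on 06.01: RVC ≥ 40% → 4% available; preferential 4%. → 4%.
Sum: 35% + 38% + 3% + 4% = 80%.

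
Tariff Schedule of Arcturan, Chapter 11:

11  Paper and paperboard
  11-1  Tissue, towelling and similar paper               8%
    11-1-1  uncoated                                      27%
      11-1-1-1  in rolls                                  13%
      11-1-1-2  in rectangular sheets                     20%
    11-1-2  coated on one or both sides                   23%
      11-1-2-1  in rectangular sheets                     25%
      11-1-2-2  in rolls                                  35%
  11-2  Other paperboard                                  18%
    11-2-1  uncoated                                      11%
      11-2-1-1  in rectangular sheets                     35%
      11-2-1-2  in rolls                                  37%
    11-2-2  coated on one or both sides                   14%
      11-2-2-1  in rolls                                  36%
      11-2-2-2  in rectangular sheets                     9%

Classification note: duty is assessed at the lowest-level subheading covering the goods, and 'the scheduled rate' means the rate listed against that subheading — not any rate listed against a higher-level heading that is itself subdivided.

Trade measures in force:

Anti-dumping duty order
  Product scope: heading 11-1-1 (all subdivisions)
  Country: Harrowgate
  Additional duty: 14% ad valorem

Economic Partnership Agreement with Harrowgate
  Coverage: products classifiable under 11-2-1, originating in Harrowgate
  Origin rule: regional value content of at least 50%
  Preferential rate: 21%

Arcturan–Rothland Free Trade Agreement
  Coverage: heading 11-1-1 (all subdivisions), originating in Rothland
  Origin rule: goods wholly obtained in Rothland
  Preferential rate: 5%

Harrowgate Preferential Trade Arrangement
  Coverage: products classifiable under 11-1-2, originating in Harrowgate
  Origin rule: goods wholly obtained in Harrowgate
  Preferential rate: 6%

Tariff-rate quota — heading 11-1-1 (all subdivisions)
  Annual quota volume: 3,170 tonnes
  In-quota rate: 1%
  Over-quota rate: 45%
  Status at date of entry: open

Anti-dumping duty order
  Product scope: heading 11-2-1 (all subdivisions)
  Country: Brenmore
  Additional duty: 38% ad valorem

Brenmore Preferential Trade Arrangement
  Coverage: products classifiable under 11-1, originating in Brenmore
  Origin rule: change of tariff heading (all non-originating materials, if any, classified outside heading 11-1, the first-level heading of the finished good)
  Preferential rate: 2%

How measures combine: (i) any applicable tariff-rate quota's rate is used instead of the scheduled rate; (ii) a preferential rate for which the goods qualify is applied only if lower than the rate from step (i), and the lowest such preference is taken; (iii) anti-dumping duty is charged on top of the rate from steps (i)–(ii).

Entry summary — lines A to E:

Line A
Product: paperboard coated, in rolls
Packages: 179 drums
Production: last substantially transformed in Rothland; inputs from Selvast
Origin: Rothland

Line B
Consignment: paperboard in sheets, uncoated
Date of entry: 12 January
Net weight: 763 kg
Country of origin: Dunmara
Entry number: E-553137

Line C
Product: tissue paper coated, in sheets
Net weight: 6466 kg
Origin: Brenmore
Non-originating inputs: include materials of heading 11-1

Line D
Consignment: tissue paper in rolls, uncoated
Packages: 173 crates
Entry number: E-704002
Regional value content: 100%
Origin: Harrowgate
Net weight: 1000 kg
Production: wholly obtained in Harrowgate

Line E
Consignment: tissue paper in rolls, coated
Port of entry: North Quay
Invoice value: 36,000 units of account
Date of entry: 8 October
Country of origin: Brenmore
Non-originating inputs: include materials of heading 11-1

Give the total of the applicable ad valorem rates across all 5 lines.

Line A: paperboard → 11-2; coated → 11-2-2; in rolls → 11-2-2-1. Scheduled 36%. Rothland agreement on 11-1-1: 11-2-2-1 not covered. → 36%.
Line B: paperboard → 11-2; uncoated → 11-2-1; in sheets → 11-2-1-1. Scheduled 35%. No special measure applies. → 35%.
Line C: tissue paper → 11-1; coated → 11-1-2; in sheets → 11-1-2-1. Scheduled 25%. Brenmore agreement on 11-1: CTH not met. → 25%.
Line D: tissue paper → 11-1; uncoated → 11-1-1; in rolls → 11-1-1-1. Scheduled 13%. quota on 11-1-1 open → in-quota 1%; Harrowgate agreement on 11-2-1: 11-1-1-1 not covered; Harrowgate agreement on 11-1-2: 11-1-1-1 not covered; anti-dumping (Harrowgate, 11-1-1): +14%; total 1% + 14% = 15%. → 15%.
Line E: tissue paper → 11-1; coated → 11-1-2; in rolls → 11-1-2-2. Scheduled 35%. Brenmore agreement on 11-1: CTH not met. → 35%.
Sum: 36% + 35% + 25% + 15% + 35% = 146%.

146%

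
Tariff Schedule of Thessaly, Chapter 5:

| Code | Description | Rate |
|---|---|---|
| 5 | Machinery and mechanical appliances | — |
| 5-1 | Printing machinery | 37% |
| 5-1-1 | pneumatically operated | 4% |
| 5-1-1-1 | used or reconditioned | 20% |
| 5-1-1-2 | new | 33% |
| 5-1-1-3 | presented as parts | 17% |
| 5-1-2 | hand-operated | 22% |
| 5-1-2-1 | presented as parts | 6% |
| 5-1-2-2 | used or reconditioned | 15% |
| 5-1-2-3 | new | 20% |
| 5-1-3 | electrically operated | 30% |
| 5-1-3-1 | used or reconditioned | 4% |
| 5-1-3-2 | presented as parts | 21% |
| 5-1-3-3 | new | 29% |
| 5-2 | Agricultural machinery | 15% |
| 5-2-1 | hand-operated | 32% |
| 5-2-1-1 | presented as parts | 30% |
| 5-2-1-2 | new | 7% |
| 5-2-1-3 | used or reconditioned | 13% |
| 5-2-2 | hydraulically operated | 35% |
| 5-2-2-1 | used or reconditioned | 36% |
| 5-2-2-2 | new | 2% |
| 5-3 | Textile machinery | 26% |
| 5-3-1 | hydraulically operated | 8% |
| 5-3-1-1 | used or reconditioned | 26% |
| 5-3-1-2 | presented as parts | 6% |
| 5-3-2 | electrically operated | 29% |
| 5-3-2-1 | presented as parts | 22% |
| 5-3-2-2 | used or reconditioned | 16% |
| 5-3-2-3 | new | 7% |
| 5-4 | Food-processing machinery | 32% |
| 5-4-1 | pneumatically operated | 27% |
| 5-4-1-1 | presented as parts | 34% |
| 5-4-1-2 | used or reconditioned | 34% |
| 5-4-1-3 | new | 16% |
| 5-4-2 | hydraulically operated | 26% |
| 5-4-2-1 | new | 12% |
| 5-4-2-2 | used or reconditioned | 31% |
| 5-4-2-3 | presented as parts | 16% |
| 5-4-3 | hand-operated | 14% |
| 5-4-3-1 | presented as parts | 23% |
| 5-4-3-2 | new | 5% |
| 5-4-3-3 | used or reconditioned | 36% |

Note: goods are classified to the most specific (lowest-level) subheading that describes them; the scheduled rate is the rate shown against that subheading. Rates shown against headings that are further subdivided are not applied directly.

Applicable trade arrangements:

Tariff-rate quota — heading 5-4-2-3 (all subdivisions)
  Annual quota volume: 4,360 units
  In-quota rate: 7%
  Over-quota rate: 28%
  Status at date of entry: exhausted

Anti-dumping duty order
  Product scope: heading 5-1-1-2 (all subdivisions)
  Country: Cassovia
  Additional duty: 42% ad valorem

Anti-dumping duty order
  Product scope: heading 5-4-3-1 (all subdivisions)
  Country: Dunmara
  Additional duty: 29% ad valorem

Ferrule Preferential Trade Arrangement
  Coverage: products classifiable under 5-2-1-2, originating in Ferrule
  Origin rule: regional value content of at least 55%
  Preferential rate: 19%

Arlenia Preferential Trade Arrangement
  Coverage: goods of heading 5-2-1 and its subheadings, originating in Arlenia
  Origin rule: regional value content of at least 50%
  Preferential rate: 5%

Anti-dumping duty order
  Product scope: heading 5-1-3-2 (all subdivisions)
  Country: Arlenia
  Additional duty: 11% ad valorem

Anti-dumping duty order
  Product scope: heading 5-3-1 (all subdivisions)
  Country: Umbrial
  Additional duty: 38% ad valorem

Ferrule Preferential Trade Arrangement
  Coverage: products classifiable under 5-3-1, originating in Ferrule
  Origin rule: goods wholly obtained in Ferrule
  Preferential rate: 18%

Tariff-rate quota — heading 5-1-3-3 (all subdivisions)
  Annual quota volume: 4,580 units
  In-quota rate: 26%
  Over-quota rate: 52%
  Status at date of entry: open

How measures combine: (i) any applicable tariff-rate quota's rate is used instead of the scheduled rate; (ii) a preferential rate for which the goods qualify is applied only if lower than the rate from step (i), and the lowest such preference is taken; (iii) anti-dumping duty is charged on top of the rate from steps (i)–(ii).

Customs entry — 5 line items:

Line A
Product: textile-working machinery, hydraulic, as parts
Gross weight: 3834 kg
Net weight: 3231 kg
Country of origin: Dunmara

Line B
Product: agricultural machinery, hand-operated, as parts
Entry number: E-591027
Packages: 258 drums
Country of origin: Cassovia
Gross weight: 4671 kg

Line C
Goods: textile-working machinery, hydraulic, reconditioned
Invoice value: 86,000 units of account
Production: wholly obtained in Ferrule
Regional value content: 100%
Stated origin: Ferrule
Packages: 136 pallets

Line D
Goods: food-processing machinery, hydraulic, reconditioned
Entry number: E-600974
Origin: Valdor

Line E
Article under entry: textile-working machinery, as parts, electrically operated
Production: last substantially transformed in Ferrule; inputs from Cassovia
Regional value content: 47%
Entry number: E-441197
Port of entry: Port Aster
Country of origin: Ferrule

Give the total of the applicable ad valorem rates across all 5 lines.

107%

Line A: textile-working → 5-3; hydraulic → 5-3-1; as parts → 5-3-1-2. Scheduled 6%. No special measure applies. → 6%.
Line B: agricultural → 5-2; hand-operated → 5-2-1; as parts → 5-2-1-1. Scheduled 30%. No special measure applies. → 30%.
Line C: textile-working → 5-3; hydraulic → 5-3-1; reconditioned → 5-3-1-1. Scheduled 26%. Ferrule agreement on 5-2-1-2: 5-3-1-1 not covered; Ferrule agreement on 5-3-1: wholly obtained → 18% available; preferential 18%. → 18%.
Line D: food-processing → 5-4; hydraulic → 5-4-2; reconditioned → 5-4-2-2. Scheduled 31%. No special measure applies. → 31%.
Line E: textile-working → 5-3; electrically operated → 5-3-2; as parts → 5-3-2-1. Scheduled 22%. Ferrule agreement on 5-2-1-2: 5-3-2-1 not covered; Ferrule agreement on 5-3-1: 5-3-2-1 not covered. → 22%.
Sum: 6% + 30% + 18% + 31% + 22% = 107%.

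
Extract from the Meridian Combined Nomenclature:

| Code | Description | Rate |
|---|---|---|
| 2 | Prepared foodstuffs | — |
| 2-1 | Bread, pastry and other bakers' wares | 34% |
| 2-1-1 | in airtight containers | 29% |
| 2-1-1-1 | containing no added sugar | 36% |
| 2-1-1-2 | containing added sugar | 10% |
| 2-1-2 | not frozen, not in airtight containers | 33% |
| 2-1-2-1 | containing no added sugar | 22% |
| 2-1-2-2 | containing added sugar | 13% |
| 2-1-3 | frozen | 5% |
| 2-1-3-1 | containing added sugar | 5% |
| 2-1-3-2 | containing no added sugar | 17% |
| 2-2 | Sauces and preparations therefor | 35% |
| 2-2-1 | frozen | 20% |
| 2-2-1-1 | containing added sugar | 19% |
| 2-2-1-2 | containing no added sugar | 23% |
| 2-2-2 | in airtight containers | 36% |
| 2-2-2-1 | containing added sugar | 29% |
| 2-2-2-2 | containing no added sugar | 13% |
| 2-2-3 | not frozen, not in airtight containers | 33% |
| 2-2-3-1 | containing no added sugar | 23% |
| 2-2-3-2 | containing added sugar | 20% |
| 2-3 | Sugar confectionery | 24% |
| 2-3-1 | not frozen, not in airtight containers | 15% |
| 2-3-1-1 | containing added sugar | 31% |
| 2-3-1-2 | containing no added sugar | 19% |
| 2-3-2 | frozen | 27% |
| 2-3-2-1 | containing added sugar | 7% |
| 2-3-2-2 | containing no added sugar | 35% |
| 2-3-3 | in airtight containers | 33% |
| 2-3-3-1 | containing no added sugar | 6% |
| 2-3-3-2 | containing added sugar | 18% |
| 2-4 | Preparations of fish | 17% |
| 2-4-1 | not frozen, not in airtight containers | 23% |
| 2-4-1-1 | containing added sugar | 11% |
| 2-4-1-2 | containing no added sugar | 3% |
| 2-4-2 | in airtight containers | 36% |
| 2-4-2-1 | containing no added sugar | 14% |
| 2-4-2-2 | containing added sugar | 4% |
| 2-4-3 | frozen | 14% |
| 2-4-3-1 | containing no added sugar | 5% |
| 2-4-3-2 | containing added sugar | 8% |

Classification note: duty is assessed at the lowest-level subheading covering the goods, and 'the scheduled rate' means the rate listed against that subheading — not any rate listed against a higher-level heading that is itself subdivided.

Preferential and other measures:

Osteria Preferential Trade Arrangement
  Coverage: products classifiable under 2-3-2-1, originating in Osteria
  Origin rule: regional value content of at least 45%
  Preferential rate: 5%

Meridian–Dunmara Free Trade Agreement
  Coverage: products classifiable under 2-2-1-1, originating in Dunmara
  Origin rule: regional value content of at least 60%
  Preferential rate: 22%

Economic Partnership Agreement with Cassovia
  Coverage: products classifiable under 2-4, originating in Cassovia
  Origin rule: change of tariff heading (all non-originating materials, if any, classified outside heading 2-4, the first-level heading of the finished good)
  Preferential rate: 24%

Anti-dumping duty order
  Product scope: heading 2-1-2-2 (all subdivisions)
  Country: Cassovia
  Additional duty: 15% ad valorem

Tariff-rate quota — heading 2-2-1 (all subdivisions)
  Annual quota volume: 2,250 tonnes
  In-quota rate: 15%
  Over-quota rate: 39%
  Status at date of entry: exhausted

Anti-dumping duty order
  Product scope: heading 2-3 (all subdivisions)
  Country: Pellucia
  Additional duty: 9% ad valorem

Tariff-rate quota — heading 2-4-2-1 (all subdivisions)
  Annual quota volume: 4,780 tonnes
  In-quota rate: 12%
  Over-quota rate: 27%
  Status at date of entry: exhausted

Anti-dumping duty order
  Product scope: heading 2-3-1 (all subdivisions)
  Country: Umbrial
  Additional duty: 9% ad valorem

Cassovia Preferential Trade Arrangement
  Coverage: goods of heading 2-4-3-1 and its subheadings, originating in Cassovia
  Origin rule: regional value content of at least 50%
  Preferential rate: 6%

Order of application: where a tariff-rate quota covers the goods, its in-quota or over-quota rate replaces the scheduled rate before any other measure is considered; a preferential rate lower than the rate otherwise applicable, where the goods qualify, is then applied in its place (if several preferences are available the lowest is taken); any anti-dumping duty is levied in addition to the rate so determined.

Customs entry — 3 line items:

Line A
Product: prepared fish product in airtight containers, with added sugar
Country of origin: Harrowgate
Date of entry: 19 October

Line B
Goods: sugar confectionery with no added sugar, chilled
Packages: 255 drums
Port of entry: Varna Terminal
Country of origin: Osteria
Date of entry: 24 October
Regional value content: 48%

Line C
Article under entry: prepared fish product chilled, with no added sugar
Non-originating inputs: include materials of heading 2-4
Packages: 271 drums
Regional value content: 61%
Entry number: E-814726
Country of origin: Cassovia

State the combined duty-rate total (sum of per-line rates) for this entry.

26%

Line A: prepared fish product → 2-4; in airtight containers → 2-4-2; with added sugar → 2-4-2-2. Scheduled 4%. No special measure applies. → 4%.
Line B: sugar confectionery → 2-3; chilled → 2-3-1; with no added sugar → 2-3-1-2. Scheduled 19%. Osteria agreement on 2-3-2-1: 2-3-1-2 not covered. → 19%.
Line C: prepared fish product → 2-4; chilled → 2-4-1; with no added sugar → 2-4-1-2. Scheduled 3%. Cassovia agreement on 2-4: CTH not met; Cassovia agreement on 2-4-3-1: 2-4-1-2 not covered. → 3%.
Sum: 4% + 19% + 3% = 26%.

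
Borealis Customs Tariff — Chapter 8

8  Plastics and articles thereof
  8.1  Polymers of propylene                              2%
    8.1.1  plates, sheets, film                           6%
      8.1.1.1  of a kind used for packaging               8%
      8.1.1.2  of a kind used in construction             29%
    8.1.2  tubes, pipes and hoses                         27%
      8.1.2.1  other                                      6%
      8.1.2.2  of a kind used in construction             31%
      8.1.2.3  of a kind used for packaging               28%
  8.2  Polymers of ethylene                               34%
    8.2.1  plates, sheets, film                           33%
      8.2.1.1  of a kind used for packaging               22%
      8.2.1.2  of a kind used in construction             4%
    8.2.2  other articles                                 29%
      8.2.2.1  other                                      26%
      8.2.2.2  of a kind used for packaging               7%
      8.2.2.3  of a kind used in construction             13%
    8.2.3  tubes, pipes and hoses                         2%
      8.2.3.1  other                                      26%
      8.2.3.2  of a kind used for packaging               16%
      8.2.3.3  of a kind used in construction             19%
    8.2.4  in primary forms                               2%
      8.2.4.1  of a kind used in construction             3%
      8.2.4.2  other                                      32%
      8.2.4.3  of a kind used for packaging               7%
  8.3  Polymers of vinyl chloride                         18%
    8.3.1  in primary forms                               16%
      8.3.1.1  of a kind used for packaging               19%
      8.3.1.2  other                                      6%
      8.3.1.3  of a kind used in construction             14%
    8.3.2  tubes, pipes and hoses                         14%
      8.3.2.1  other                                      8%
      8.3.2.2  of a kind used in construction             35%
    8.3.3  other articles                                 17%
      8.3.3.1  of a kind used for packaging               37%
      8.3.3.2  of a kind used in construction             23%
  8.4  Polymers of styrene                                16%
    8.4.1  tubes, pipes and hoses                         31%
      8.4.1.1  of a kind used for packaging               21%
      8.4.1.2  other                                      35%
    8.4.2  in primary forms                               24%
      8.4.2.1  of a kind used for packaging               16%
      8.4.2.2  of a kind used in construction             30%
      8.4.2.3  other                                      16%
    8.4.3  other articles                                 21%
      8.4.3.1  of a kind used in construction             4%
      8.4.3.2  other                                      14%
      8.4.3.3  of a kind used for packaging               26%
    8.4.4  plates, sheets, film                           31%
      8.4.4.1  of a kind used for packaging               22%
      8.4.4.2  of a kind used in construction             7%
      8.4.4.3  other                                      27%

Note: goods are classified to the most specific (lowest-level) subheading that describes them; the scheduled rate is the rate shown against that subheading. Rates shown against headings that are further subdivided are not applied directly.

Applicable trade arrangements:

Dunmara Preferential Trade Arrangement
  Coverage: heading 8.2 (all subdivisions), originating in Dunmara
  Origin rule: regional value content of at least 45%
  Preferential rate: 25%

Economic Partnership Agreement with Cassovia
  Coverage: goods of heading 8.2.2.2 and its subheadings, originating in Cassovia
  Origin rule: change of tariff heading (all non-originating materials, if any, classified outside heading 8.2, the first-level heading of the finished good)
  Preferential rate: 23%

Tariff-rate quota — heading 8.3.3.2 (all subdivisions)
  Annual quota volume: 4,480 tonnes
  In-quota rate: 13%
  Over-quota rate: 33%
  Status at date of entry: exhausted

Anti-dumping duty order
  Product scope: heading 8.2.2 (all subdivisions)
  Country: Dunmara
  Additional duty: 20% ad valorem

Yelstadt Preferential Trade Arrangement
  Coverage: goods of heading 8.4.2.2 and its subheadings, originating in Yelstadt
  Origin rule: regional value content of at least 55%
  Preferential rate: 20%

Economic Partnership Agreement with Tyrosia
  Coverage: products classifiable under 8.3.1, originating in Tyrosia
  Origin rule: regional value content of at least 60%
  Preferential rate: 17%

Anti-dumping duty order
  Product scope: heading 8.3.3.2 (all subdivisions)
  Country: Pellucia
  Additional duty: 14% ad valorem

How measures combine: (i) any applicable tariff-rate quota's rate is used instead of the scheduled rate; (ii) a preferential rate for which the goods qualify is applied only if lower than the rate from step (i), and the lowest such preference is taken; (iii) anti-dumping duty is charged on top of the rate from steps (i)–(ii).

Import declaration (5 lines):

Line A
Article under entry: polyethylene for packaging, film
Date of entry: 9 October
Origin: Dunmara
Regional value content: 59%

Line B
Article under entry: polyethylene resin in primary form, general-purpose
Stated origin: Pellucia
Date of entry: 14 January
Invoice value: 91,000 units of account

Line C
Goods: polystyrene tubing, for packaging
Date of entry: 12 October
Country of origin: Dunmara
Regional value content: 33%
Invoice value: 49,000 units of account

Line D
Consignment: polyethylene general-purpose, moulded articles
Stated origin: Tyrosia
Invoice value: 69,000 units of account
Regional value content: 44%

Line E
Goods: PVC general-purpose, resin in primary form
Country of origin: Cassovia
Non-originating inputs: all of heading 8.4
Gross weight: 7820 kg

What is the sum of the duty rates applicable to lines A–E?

Line A: polyethylene → 8.2; film → 8.2.1; for packaging → 8.2.1.1. Scheduled 22%. Dunmara agreement on 8.2: RVC ≥ 45% → 25% available; preference 25% not lower than 22% → no reduction. → 22%.
Line B: polyethylene → 8.2; resin in primary form → 8.2.4; general-purpose → 8.2.4.2. Scheduled 32%. No special measure applies. → 32%.
Line C: polystyrene → 8.4; tubing → 8.4.1; for packaging → 8.4.1.1. Scheduled 21%. Dunmara agreement on 8.2: 8.4.1.1 not covered. → 21%.
Line D: polyethylene → 8.2; moulded articles → 8.2.2; general-purpose → 8.2.2.1. Scheduled 26%. Tyrosia agreement on 8.3.1: 8.2.2.1 not covered. → 26%.
Line E: PVC → 8.3; resin in primary form → 8.3.1; general-purpose → 8.3.1.2. Scheduled 6%. Cassovia agreement on 8.2.2.2: 8.3.1.2 not covered. → 6%.
Sum: 22% + 32% + 21% + 26% + 6% = 107%.

107%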